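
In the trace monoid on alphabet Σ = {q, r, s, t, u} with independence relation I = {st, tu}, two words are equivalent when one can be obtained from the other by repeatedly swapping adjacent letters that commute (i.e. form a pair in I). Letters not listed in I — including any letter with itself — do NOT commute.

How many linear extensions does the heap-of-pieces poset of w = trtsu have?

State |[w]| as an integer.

3

0(t) covers ∅
1(r) covers 0:t
2(t) covers 1:r
3(s) covers 1:r
4(u) covers 3:s
floor of heap: 0:t
completions by unplaced set U, small U first (add the entries for U minus each lowest piece of U):
  |U|=1: {2}:1  {4}:1
  |U|=2: {2,4}:2  {3,4}:1
  |U|=3: {2,3,4}:3
  start at 0(t): 3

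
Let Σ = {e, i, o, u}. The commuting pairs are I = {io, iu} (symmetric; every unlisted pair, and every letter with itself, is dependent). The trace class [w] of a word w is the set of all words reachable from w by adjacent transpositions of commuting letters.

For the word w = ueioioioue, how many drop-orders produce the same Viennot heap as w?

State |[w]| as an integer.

35

#0=u has no predecessor
#1=e depends on [0:u]
#2=i depends on [1:e]
#3=o depends on [1:e]
#4=i depends on [2:i]
#5=o depends on [3:o]
#6=i depends on [4:i]
#7=o depends on [5:o]
#8=u depends on [7:o]
#9=e depends on [6:i, 8:u]
sources: [0:u]
N(rest) = Σ N(rest − s) over sources s of rest; N(one piece) = 1:
  size 1 → [9]=1
  size 2 → [6,9]=1  [8,9]=1
  size 3 → [4,6,9]=1  [6,8,9]=2  [7,8,9]=1
  size 4 → [2,4,6,9]=1  [4,6,8,9]=3  [5,7,8,9]=1  [6,7,8,9]=3
  size 5 → [2,4,6,8,9]=4  [3,5,7,8,9]=1  [4,6,7,8,9]=6  [5,6,7,8,9]=4
  size 6 → [2,4,6,7,8,9]=10  [3,5,6,7,8,9]=5  [4,5,6,7,8,9]=10
  size 7 → [2,4,5,6,7,8,9]=20  [3,4,5,6,7,8,9]=15
  size 8 → [2,3,4,5,6,7,8,9]=35
  first=0(u) contributes 35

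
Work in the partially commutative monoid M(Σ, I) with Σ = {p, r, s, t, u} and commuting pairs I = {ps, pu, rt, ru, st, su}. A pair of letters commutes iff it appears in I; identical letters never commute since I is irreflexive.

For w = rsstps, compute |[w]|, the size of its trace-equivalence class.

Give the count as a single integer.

14

0(r) covers ∅
1(s) covers 0:r
2(s) covers 1:s
3(t) covers ∅
4(p) covers 0:r, 3:t
5(s) covers 2:s
floor of heap: 0:r, 3:t
completions by unplaced set U, small U first (add the entries for U minus each lowest piece of U):
  |U|=1: {4}:1  {5}:1
  |U|=2: {2,5}:1  {3,4}:1  {4,5}:2
  |U|=3: {1,2,5}:1  {2,4,5}:3  {3,4,5}:3
  |U|=4: {1,2,4,5}:4  {2,3,4,5}:6
  start at 0(r): 10
  start at 3(t): 4
sum over floor = 14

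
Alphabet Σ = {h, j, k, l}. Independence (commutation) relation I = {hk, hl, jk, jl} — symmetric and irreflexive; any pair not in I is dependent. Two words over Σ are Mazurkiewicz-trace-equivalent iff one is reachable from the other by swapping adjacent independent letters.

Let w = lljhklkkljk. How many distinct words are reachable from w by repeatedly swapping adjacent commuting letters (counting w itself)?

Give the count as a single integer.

#0=l has no predecessor
#1=l depends on [0:l]
#2=j has no predecessor
#3=h depends on [2:j]
#4=k depends on [1:l]
#5=l depends on [4:k]
#6=k depends on [5:l]
#7=k depends on [6:k]
#8=l depends on [7:k]
#9=j depends on [3:h]
#10=k depends on [8:l]
sources: [0:l, 2:j]
N(rest) = Σ N(rest − s) over sources s of rest; N(one piece) = 1:
  size 1 → [9]=1  [10]=1
  size 2 → [3,9]=1  [8,10]=1  [9,10]=2
  size 3 → [2,3,9]=1  [3,9,10]=3  [7,8,10]=1  [8,9,10]=3
  size 4 → [2,3,9,10]=4  [3,8,9,10]=6  [6,7,8,10]=1  [7,8,9,10]=4
  size 5 → [2,3,8,9,10]=10  [3,7,8,9,10]=10  [5,6,7,8,10]=1  [6,7,8,9,10]=5
  size 6 → [2,3,7,8,9,10]=20  [3,6,7,8,9,10]=15  [4,5,6,7,8,10]=1  [5,6,7,8,9,10]=6
  size 7 → [1,4,5,6,7,8,10]=1  [2,3,6,7,8,9,10]=35  [3,5,6,7,8,9,10]=21  [4,5,6,7,8,9,10]=7
  size 8 → [0,1,4,5,6,7,8,10]=1  [1,4,5,6,7,8,9,10]=8  [2,3,5,6,7,8,9,10]=56  [3,4,5,6,7,8,9,10]=28
  size 9 → [0,1,4,5,6,7,8,9,10]=9  [1,3,4,5,6,7,8,9,10]=36  [2,3,4,5,6,7,8,9,10]=84
  first=0(l) contributes 120
  first=2(j) contributes 45
|[w]| = 165

165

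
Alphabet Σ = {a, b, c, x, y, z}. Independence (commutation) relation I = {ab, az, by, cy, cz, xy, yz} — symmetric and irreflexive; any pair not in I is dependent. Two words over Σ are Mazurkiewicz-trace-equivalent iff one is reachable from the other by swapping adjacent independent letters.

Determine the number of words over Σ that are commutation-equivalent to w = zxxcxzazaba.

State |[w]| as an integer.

0(z) covers ∅
1(x) covers 0:z
2(x) covers 1:x
3(c) covers 2:x
4(x) covers 3:c
5(z) covers 4:x
6(a) covers 4:x
7(z) covers 5:z
8(a) covers 6:a
9(b) covers 7:z
10(a) covers 8:a
floor of heap: 0:z
completions by unplaced set U, small U first (add the entries for U minus each lowest piece of U):
  |U|=1: {9}:1  {10}:1
  |U|=2: {7,9}:1  {8,10}:1  {9,10}:2
  |U|=3: {5,7,9}:1  {6,8,10}:1  {7,9,10}:3  {8,9,10}:3
  |U|=4: {5,7,9,10}:4  {6,8,9,10}:4  {7,8,9,10}:6
  |U|=5: {5,7,8,9,10}:10  {6,7,8,9,10}:10
  |U|=6: {5,6,7,8,9,10}:20
  |U|=7: {4,5,6,7,8,9,10}:20
  |U|=8: {3,4,5,6,7,8,9,10}:20
  |U|=9: {2,3,4,5,6,7,8,9,10}:20
  start at 0(z): 20

20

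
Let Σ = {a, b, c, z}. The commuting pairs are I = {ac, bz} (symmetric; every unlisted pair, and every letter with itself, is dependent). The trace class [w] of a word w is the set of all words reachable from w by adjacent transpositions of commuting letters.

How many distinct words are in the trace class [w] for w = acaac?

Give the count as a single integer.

piece 0:a — minimal
piece 1:c — minimal
piece 2:a rests on {0:a}
piece 3:a rests on {2:a}
piece 4:c rests on {1:c}
minimal pieces: {0:a, 1:c}
ways to finish when only these pieces remain (= sum over removing one remaining piece with nothing left below it):
  1 left: {3}→1  {4}→1
  2 left: {1,4}→1  {2,3}→1  {3,4}→2
  3 left: {0,2,3}→1  {1,3,4}→3  {2,3,4}→3
  placing 0:a first → 6 extensions
  placing 1:c first → 4 extensions
total linear extensions = 10

10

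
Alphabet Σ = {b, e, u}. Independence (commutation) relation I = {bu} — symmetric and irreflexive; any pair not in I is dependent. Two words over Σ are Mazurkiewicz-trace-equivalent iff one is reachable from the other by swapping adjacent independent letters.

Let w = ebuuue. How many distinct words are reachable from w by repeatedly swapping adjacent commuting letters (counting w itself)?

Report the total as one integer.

4

drop 0:e onto floor
drop 1:b onto {0:e}
drop 2:u onto {0:e}
drop 3:u onto {2:u}
drop 4:u onto {3:u}
drop 5:e onto {1:b, 4:u}
ground layer = {0:e}
drop-orders for the pieces not yet dropped (sum over which currently-grounded one goes next):
  1 to go: {5} 1
  2 to go: {1,5} 1  {4,5} 1
  3 to go: {1,4,5} 2  {3,4,5} 1
  4 to go: {1,3,4,5} 3  {2,3,4,5} 1
  if 0:e drops first: 4 orders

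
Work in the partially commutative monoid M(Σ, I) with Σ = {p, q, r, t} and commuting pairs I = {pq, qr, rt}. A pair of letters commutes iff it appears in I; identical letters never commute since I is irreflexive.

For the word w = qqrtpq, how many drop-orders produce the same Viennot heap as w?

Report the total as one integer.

drop 0:q onto floor
drop 1:q onto {0:q}
drop 2:r onto floor
drop 3:t onto {1:q}
drop 4:p onto {2:r, 3:t}
drop 5:q onto {3:t}
ground layer = {0:q, 2:r}
drop-orders for the pieces not yet dropped (sum over which currently-grounded one goes next):
  1 to go: {4} 1  {5} 1
  2 to go: {2,4} 1  {4,5} 2
  3 to go: {2,4,5} 3  {3,4,5} 2
  4 to go: {1,3,4,5} 2  {2,3,4,5} 5
  if 0:q drops first: 7 orders
  if 2:r drops first: 2 orders
heap linearizations: 9

9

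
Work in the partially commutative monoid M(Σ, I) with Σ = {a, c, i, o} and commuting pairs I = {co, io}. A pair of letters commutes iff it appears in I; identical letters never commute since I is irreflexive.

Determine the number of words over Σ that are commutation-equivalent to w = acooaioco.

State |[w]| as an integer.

0(a) covers ∅
1(c) covers 0:a
2(o) covers 0:a
3(o) covers 2:o
4(a) covers 1:c, 3:o
5(i) covers 4:a
6(o) covers 4:a
7(c) covers 5:i
8(o) covers 6:o
floor of heap: 0:a
completions by unplaced set U, small U first (add the entries for U minus each lowest piece of U):
  |U|=1: {7}:1  {8}:1
  |U|=2: {5,7}:1  {6,8}:1  {7,8}:2
  |U|=3: {5,7,8}:3  {6,7,8}:3
  |U|=4: {5,6,7,8}:6
  |U|=5: {4,5,6,7,8}:6
  |U|=6: {1,4,5,6,7,8}:6  {3,4,5,6,7,8}:6
  |U|=7: {1,3,4,5,6,7,8}:12  {2,3,4,5,6,7,8}:6
  start at 0(a): 18

18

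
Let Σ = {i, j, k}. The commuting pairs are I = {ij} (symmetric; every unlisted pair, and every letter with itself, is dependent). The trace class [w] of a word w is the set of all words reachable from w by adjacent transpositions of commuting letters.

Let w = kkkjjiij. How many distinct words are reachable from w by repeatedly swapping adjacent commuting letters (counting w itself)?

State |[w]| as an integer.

0(k) covers ∅
1(k) covers 0:k
2(k) covers 1:k
3(j) covers 2:k
4(j) covers 3:j
5(i) covers 2:k
6(i) covers 5:i
7(j) covers 4:j
floor of heap: 0:k
completions by unplaced set U, small U first (add the entries for U minus each lowest piece of U):
  |U|=1: {6}:1  {7}:1
  |U|=2: {4,7}:1  {5,6}:1  {6,7}:2
  |U|=3: {3,4,7}:1  {4,6,7}:3  {5,6,7}:3
  |U|=4: {3,4,6,7}:4  {4,5,6,7}:6
  |U|=5: {3,4,5,6,7}:10
  |U|=6: {2,3,4,5,6,7}:10
  start at 0(k): 10

10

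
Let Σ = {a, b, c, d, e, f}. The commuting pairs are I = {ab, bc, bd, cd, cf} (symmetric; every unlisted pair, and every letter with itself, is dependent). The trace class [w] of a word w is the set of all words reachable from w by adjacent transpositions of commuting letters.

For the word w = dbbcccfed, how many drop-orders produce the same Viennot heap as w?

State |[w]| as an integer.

105

0(d) covers ∅
1(b) covers ∅
2(b) covers 1:b
3(c) covers ∅
4(c) covers 3:c
5(c) covers 4:c
6(f) covers 0:d, 2:b
7(e) covers 5:c, 6:f
8(d) covers 7:e
floor of heap: 0:d, 1:b, 3:c
completions by unplaced set U, small U first (add the entries for U minus each lowest piece of U):
  |U|=1: {8}:1
  |U|=2: {7,8}:1
  |U|=3: {5,7,8}:1  {6,7,8}:1
  |U|=4: {0,6,7,8}:1  {2,6,7,8}:1  {4,5,7,8}:1  {5,6,7,8}:2
  |U|=5: {0,2,6,7,8}:2  {0,5,6,7,8}:3  {1,2,6,7,8}:1  {2,5,6,7,8}:3  {3,4,5,7,8}:1  {4,5,6,7,8}:3
  |U|=6: {0,1,2,6,7,8}:3  {0,2,5,6,7,8}:8  {0,4,5,6,7,8}:6  {1,2,5,6,7,8}:4  {2,4,5,6,7,8}:6  {3,4,5,6,7,8}:4
  |U|=7: {0,1,2,5,6,7,8}:15  {0,2,4,5,6,7,8}:20  {0,3,4,5,6,7,8}:10  {1,2,4,5,6,7,8}:10  {2,3,4,5,6,7,8}:10
  start at 0(d): 20
  start at 1(b): 40
  start at 3(c): 45
sum over floor = 105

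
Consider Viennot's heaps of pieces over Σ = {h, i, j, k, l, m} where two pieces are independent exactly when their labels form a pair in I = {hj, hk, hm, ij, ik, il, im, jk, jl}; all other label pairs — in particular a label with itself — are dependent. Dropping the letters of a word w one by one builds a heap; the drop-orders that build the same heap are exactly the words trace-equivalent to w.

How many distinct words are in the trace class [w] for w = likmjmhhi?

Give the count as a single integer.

0(l) covers ∅
1(i) covers ∅
2(k) covers 0:l
3(m) covers 2:k
4(j) covers 3:m
5(m) covers 4:j
6(h) covers 0:l, 1:i
7(h) covers 6:h
8(i) covers 7:h
floor of heap: 0:l, 1:i
completions by unplaced set U, small U first (add the entries for U minus each lowest piece of U):
  |U|=1: {5}:1  {8}:1
  |U|=2: {4,5}:1  {5,8}:2  {7,8}:1
  |U|=3: {3,4,5}:1  {4,5,8}:3  {5,7,8}:3  {6,7,8}:1
  |U|=4: {1,6,7,8}:1  {2,3,4,5}:1  {3,4,5,8}:4  {4,5,7,8}:6  {5,6,7,8}:4
  |U|=5: {1,5,6,7,8}:5  {2,3,4,5,8}:5  {3,4,5,7,8}:10  {4,5,6,7,8}:10
  |U|=6: {1,4,5,6,7,8}:15  {2,3,4,5,7,8}:15  {3,4,5,6,7,8}:20
  |U|=7: {1,3,4,5,6,7,8}:35  {2,3,4,5,6,7,8}:35
  start at 0(l): 70
  start at 1(i): 35
sum over floor = 105

105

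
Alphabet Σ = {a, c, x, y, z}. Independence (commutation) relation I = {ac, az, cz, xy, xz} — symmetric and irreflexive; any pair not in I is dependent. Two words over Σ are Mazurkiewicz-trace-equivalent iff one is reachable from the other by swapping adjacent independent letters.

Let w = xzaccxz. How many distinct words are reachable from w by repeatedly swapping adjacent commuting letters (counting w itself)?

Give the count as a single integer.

63

#0=x has no predecessor
#1=z has no predecessor
#2=a depends on [0:x]
#3=c depends on [0:x]
#4=c depends on [3:c]
#5=x depends on [2:a, 4:c]
#6=z depends on [1:z]
sources: [0:x, 1:z]
N(rest) = Σ N(rest − s) over sources s of rest; N(one piece) = 1:
  size 1 → [5]=1  [6]=1
  size 2 → [1,6]=1  [2,5]=1  [4,5]=1  [5,6]=2
  size 3 → [1,5,6]=3  [2,4,5]=2  [2,5,6]=3  [3,4,5]=1  [4,5,6]=3
  size 4 → [1,2,5,6]=6  [1,4,5,6]=6  [2,3,4,5]=3  [2,4,5,6]=8  [3,4,5,6]=4
  size 5 → [0,2,3,4,5]=3  [1,2,4,5,6]=20  [1,3,4,5,6]=10  [2,3,4,5,6]=15
  first=0(x) contributes 45
  first=1(z) contributes 18
|[w]| = 63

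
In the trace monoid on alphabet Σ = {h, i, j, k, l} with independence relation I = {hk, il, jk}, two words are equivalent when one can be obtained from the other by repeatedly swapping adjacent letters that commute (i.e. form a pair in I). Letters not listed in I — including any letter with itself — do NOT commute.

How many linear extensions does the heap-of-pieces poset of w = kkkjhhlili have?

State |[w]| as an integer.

drop 0:k onto floor
drop 1:k onto {0:k}
drop 2:k onto {1:k}
drop 3:j onto floor
drop 4:h onto {3:j}
drop 5:h onto {4:h}
drop 6:l onto {2:k, 5:h}
drop 7:i onto {2:k, 5:h}
drop 8:l onto {6:l}
drop 9:i onto {7:i}
ground layer = {0:k, 3:j}
drop-orders for the pieces not yet dropped (sum over which currently-grounded one goes next):
  1 to go: {8} 1  {9} 1
  2 to go: {6,8} 1  {7,9} 1  {8,9} 2
  3 to go: {6,8,9} 3  {7,8,9} 3
  4 to go: {6,7,8,9} 6
  5 to go: {2,6,7,8,9} 6  {5,6,7,8,9} 6
  6 to go: {1,2,6,7,8,9} 6  {2,5,6,7,8,9} 12  {4,5,6,7,8,9} 6
  7 to go: {0,1,2,6,7,8,9} 6  {1,2,5,6,7,8,9} 18  {2,4,5,6,7,8,9} 18  {3,4,5,6,7,8,9} 6
  8 to go: {0,1,2,5,6,7,8,9} 24  {1,2,4,5,6,7,8,9} 36  {2,3,4,5,6,7,8,9} 24
  if 0:k drops first: 60 orders
  if 3:j drops first: 60 orders
heap linearizations: 120

120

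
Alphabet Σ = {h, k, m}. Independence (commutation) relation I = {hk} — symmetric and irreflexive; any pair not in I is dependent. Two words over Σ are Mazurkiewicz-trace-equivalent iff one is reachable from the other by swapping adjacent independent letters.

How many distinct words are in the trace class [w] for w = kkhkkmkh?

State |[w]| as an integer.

10

0(k) covers ∅
1(k) covers 0:k
2(h) covers ∅
3(k) covers 1:k
4(k) covers 3:k
5(m) covers 2:h, 4:k
6(k) covers 5:m
7(h) covers 5:m
floor of heap: 0:k, 2:h
completions by unplaced set U, small U first (add the entries for U minus each lowest piece of U):
  |U|=1: {6}:1  {7}:1
  |U|=2: {6,7}:2
  |U|=3: {5,6,7}:2
  |U|=4: {2,5,6,7}:2  {4,5,6,7}:2
  |U|=5: {2,4,5,6,7}:4  {3,4,5,6,7}:2
  |U|=6: {1,3,4,5,6,7}:2  {2,3,4,5,6,7}:6
  start at 0(k): 8
  start at 2(h): 2
sum over floor = 10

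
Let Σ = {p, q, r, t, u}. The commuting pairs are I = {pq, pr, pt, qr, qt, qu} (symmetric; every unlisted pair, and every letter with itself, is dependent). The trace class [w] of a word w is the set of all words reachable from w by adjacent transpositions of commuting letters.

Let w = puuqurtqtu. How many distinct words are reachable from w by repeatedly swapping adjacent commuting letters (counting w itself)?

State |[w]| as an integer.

45

drop 0:p onto floor
drop 1:u onto {0:p}
drop 2:u onto {1:u}
drop 3:q onto floor
drop 4:u onto {2:u}
drop 5:r onto {4:u}
drop 6:t onto {5:r}
drop 7:q onto {3:q}
drop 8:t onto {6:t}
drop 9:u onto {8:t}
ground layer = {0:p, 3:q}
drop-orders for the pieces not yet dropped (sum over which currently-grounded one goes next):
  1 to go: {7} 1  {9} 1
  2 to go: {3,7} 1  {7,9} 2  {8,9} 1
  3 to go: {3,7,9} 3  {6,8,9} 1  {7,8,9} 3
  4 to go: {3,7,8,9} 6  {5,6,8,9} 1  {6,7,8,9} 4
  5 to go: {3,6,7,8,9} 10  {4,5,6,8,9} 1  {5,6,7,8,9} 5
  6 to go: {2,4,5,6,8,9} 1  {3,5,6,7,8,9} 15  {4,5,6,7,8,9} 6
  7 to go: {1,2,4,5,6,8,9} 1  {2,4,5,6,7,8,9} 7  {3,4,5,6,7,8,9} 21
  8 to go: {0,1,2,4,5,6,8,9} 1  {1,2,4,5,6,7,8,9} 8  {2,3,4,5,6,7,8,9} 28
  if 0:p drops first: 36 orders
  if 3:q drops first: 9 orders
heap linearizations: 45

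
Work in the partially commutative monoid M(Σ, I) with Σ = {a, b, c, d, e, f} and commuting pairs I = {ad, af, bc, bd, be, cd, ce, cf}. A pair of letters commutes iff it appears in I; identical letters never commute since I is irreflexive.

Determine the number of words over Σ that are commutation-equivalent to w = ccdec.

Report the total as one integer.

drop 0:c onto floor
drop 1:c onto {0:c}
drop 2:d onto floor
drop 3:e onto {2:d}
drop 4:c onto {1:c}
ground layer = {0:c, 2:d}
drop-orders for the pieces not yet dropped (sum over which currently-grounded one goes next):
  1 to go: {3} 1  {4} 1
  2 to go: {1,4} 1  {2,3} 1  {3,4} 2
  3 to go: {0,1,4} 1  {1,3,4} 3  {2,3,4} 3
  if 0:c drops first: 6 orders
  if 2:d drops first: 4 orders
heap linearizations: 10

10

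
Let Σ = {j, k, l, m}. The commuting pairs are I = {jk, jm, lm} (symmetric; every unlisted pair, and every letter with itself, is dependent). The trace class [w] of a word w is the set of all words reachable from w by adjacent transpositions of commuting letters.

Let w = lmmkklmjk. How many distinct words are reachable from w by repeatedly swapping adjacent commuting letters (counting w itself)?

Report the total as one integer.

0(l) covers ∅
1(m) covers ∅
2(m) covers 1:m
3(k) covers 0:l, 2:m
4(k) covers 3:k
5(l) covers 4:k
6(m) covers 4:k
7(j) covers 5:l
8(k) covers 5:l, 6:m
floor of heap: 0:l, 1:m
completions by unplaced set U, small U first (add the entries for U minus each lowest piece of U):
  |U|=1: {7}:1  {8}:1
  |U|=2: {6,8}:1  {7,8}:2
  |U|=3: {5,7,8}:2  {6,7,8}:3
  |U|=4: {5,6,7,8}:5
  |U|=5: {4,5,6,7,8}:5
  |U|=6: {3,4,5,6,7,8}:5
  |U|=7: {0,3,4,5,6,7,8}:5  {2,3,4,5,6,7,8}:5
  start at 0(l): 5
  start at 1(m): 10
sum over floor = 15

15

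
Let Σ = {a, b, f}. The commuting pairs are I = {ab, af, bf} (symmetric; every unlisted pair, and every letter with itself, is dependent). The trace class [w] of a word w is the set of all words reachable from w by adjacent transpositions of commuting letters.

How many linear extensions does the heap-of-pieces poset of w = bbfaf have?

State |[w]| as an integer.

30

piece 0:b — minimal
piece 1:b rests on {0:b}
piece 2:f — minimal
piece 3:a — minimal
piece 4:f rests on {2:f}
minimal pieces: {0:b, 2:f, 3:a}
ways to finish when only these pieces remain (= sum over removing one remaining piece with nothing left below it):
  1 left: {1}→1  {3}→1  {4}→1
  2 left: {0,1}→1  {1,3}→2  {1,4}→2  {2,4}→1  {3,4}→2
  3 left: {0,1,3}→3  {0,1,4}→3  {1,2,4}→3  {1,3,4}→6  {2,3,4}→3
  placing 0:b first → 12 extensions
  placing 2:f first → 12 extensions
  placing 3:a first → 6 extensions
total linear extensions = 30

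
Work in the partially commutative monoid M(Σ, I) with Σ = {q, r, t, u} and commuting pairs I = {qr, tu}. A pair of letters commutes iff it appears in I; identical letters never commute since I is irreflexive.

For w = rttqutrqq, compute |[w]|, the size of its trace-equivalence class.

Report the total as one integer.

#0=r has no predecessor
#1=t depends on [0:r]
#2=t depends on [1:t]
#3=q depends on [2:t]
#4=u depends on [3:q]
#5=t depends on [3:q]
#6=r depends on [4:u, 5:t]
#7=q depends on [4:u, 5:t]
#8=q depends on [7:q]
sources: [0:r]
N(rest) = Σ N(rest − s) over sources s of rest; N(one piece) = 1:
  size 1 → [6]=1  [8]=1
  size 2 → [6,8]=2  [7,8]=1
  size 3 → [6,7,8]=3
  size 4 → [4,6,7,8]=3  [5,6,7,8]=3
  size 5 → [4,5,6,7,8]=6
  size 6 → [3,4,5,6,7,8]=6
  size 7 → [2,3,4,5,6,7,8]=6
  first=0(r) contributes 6

6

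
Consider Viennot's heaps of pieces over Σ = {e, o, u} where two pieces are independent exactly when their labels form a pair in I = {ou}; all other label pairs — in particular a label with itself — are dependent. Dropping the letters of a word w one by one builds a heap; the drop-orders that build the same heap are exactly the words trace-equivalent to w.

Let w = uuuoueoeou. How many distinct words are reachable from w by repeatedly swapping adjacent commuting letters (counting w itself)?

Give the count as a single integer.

10

piece 0:u — minimal
piece 1:u rests on {0:u}
piece 2:u rests on {1:u}
piece 3:o — minimal
piece 4:u rests on {2:u}
piece 5:e rests on {3:o, 4:u}
piece 6:o rests on {5:e}
piece 7:e rests on {6:o}
piece 8:o rests on {7:e}
piece 9:u rests on {7:e}
minimal pieces: {0:u, 3:o}
ways to finish when only these pieces remain (= sum over removing one remaining piece with nothing left below it):
  1 left: {8}→1  {9}→1
  2 left: {8,9}→2
  3 left: {7,8,9}→2
  4 left: {6,7,8,9}→2
  5 left: {5,6,7,8,9}→2
  6 left: {3,5,6,7,8,9}→2  {4,5,6,7,8,9}→2
  7 left: {2,4,5,6,7,8,9}→2  {3,4,5,6,7,8,9}→4
  8 left: {1,2,4,5,6,7,8,9}→2  {2,3,4,5,6,7,8,9}→6
  placing 0:u first → 8 extensions
  placing 3:o first → 2 extensions
total linear extensions = 10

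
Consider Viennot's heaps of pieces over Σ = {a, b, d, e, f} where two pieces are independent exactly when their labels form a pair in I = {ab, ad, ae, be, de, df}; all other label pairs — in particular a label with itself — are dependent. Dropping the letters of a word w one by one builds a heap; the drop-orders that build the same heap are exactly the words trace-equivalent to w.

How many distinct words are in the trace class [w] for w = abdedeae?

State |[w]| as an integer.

0(a) covers ∅
1(b) covers ∅
2(d) covers 1:b
3(e) covers ∅
4(d) covers 2:d
5(e) covers 3:e
6(a) covers 0:a
7(e) covers 5:e
floor of heap: 0:a, 1:b, 3:e
completions by unplaced set U, small U first (add the entries for U minus each lowest piece of U):
  |U|=1: {4}:1  {6}:1  {7}:1
  |U|=2: {0,6}:1  {2,4}:1  {4,6}:2  {4,7}:2  {5,7}:1  {6,7}:2
  |U|=3: {0,4,6}:3  {0,6,7}:3  {1,2,4}:1  {2,4,6}:3  {2,4,7}:3  {3,5,7}:1  {4,5,7}:3  {4,6,7}:6  {5,6,7}:3
  |U|=4: {0,2,4,6}:6  {0,4,6,7}:12  {0,5,6,7}:6  {1,2,4,6}:4  {1,2,4,7}:4  {2,4,5,7}:6  {2,4,6,7}:12  {3,4,5,7}:4  {3,5,6,7}:4  {4,5,6,7}:12
  |U|=5: {0,1,2,4,6}:10  {0,2,4,6,7}:30  {0,3,5,6,7}:10  {0,4,5,6,7}:30  {1,2,4,5,7}:10  {1,2,4,6,7}:20  {2,3,4,5,7}:10  {2,4,5,6,7}:30  {3,4,5,6,7}:20
  |U|=6: {0,1,2,4,6,7}:60  {0,2,4,5,6,7}:90  {0,3,4,5,6,7}:60  {1,2,3,4,5,7}:20  {1,2,4,5,6,7}:60  {2,3,4,5,6,7}:60
  start at 0(a): 140
  start at 1(b): 210
  start at 3(e): 210
sum over floor = 560

560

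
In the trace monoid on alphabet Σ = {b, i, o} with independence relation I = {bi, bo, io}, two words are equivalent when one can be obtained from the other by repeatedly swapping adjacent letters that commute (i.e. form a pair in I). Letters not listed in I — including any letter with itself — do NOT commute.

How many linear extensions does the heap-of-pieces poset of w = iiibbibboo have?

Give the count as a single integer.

3150

0(i) covers ∅
1(i) covers 0:i
2(i) covers 1:i
3(b) covers ∅
4(b) covers 3:b
5(i) covers 2:i
6(b) covers 4:b
7(b) covers 6:b
8(o) covers ∅
9(o) covers 8:o
floor of heap: 0:i, 3:b, 8:o
completions by unplaced set U, small U first (add the entries for U minus each lowest piece of U):
  |U|=1: {5}:1  {7}:1  {9}:1
  |U|=2: {2,5}:1  {5,7}:2  {5,9}:2  {6,7}:1  {7,9}:2  {8,9}:1
  |U|=3: {1,2,5}:1  {2,5,7}:3  {2,5,9}:3  {4,6,7}:1  {5,6,7}:3  {5,7,9}:6  {5,8,9}:3  {6,7,9}:3  {7,8,9}:3
  |U|=4: {0,1,2,5}:1  {1,2,5,7}:4  {1,2,5,9}:4  {2,5,6,7}:6  {2,5,7,9}:12  {2,5,8,9}:6  {3,4,6,7}:1  {4,5,6,7}:4  {4,6,7,9}:4  {5,6,7,9}:12  {5,7,8,9}:12  {6,7,8,9}:6
  |U|=5: {0,1,2,5,7}:5  {0,1,2,5,9}:5  {1,2,5,6,7}:10  {1,2,5,7,9}:20  {1,2,5,8,9}:10  {2,4,5,6,7}:10  {2,5,6,7,9}:30  {2,5,7,8,9}:30  {3,4,5,6,7}:5  {3,4,6,7,9}:5  {4,5,6,7,9}:20  {4,6,7,8,9}:10  {5,6,7,8,9}:30
  |U|=6: {0,1,2,5,6,7}:15  {0,1,2,5,7,9}:30  {0,1,2,5,8,9}:15  {1,2,4,5,6,7}:20  {1,2,5,6,7,9}:60  {1,2,5,7,8,9}:60  {2,3,4,5,6,7}:15  {2,4,5,6,7,9}:60  {2,5,6,7,8,9}:90  {3,4,5,6,7,9}:30  {3,4,6,7,8,9}:15  {4,5,6,7,8,9}:60
  |U|=7: {0,1,2,4,5,6,7}:35  {0,1,2,5,6,7,9}:105  {0,1,2,5,7,8,9}:105  {1,2,3,4,5,6,7}:35  {1,2,4,5,6,7,9}:140  {1,2,5,6,7,8,9}:210  {2,3,4,5,6,7,9}:105  {2,4,5,6,7,8,9}:210  {3,4,5,6,7,8,9}:105
  |U|=8: {0,1,2,3,4,5,6,7}:70  {0,1,2,4,5,6,7,9}:280  {0,1,2,5,6,7,8,9}:420  {1,2,3,4,5,6,7,9}:280  {1,2,4,5,6,7,8,9}:560  {2,3,4,5,6,7,8,9}:420
  start at 0(i): 1260
  start at 3(b): 1260
  start at 8(o): 630
sum over floor = 3150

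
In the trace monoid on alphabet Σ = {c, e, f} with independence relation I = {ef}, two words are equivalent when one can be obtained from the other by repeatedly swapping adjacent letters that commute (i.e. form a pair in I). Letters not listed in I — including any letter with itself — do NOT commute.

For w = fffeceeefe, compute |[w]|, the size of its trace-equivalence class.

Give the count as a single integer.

0(f) covers ∅
1(f) covers 0:f
2(f) covers 1:f
3(e) covers ∅
4(c) covers 2:f, 3:e
5(e) covers 4:c
6(e) covers 5:e
7(e) covers 6:e
8(f) covers 4:c
9(e) covers 7:e
floor of heap: 0:f, 3:e
completions by unplaced set U, small U first (add the entries for U minus each lowest piece of U):
  |U|=1: {8}:1  {9}:1
  |U|=2: {7,9}:1  {8,9}:2
  |U|=3: {6,7,9}:1  {7,8,9}:3
  |U|=4: {5,6,7,9}:1  {6,7,8,9}:4
  |U|=5: {5,6,7,8,9}:5
  |U|=6: {4,5,6,7,8,9}:5
  |U|=7: {2,4,5,6,7,8,9}:5  {3,4,5,6,7,8,9}:5
  |U|=8: {1,2,4,5,6,7,8,9}:5  {2,3,4,5,6,7,8,9}:10
  start at 0(f): 15
  start at 3(e): 5
sum over floor = 20

20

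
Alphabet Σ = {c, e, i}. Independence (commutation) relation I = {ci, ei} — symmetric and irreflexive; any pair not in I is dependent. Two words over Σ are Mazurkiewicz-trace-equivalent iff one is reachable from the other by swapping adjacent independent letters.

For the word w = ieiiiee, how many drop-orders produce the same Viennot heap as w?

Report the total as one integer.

35

drop 0:i onto floor
drop 1:e onto floor
drop 2:i onto {0:i}
drop 3:i onto {2:i}
drop 4:i onto {3:i}
drop 5:e onto {1:e}
drop 6:e onto {5:e}
ground layer = {0:i, 1:e}
drop-orders for the pieces not yet dropped (sum over which currently-grounded one goes next):
  1 to go: {4} 1  {6} 1
  2 to go: {3,4} 1  {4,6} 2  {5,6} 1
  3 to go: {1,5,6} 1  {2,3,4} 1  {3,4,6} 3  {4,5,6} 3
  4 to go: {0,2,3,4} 1  {1,4,5,6} 4  {2,3,4,6} 4  {3,4,5,6} 6
  5 to go: {0,2,3,4,6} 5  {1,3,4,5,6} 10  {2,3,4,5,6} 10
  if 0:i drops first: 20 orders
  if 1:e drops first: 15 orders
heap linearizations: 35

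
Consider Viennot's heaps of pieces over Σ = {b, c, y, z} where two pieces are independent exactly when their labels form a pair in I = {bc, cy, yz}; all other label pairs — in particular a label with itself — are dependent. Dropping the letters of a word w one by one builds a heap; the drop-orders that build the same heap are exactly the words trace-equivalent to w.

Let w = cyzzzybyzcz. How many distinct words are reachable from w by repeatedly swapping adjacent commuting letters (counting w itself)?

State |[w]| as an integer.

60

piece 0:c — minimal
piece 1:y — minimal
piece 2:z rests on {0:c}
piece 3:z rests on {2:z}
piece 4:z rests on {3:z}
piece 5:y rests on {1:y}
piece 6:b rests on {4:z, 5:y}
piece 7:y rests on {6:b}
piece 8:z rests on {6:b}
piece 9:c rests on {8:z}
piece 10:z rests on {9:c}
minimal pieces: {0:c, 1:y}
ways to finish when only these pieces remain (= sum over removing one remaining piece with nothing left below it):
  1 left: {7}→1  {10}→1
  2 left: {7,10}→2  {9,10}→1
  3 left: {7,9,10}→3  {8,9,10}→1
  4 left: {7,8,9,10}→4
  5 left: {6,7,8,9,10}→4
  6 left: {4,6,7,8,9,10}→4  {5,6,7,8,9,10}→4
  7 left: {1,5,6,7,8,9,10}→4  {3,4,6,7,8,9,10}→4  {4,5,6,7,8,9,10}→8
  8 left: {1,4,5,6,7,8,9,10}→12  {2,3,4,6,7,8,9,10}→4  {3,4,5,6,7,8,9,10}→12
  9 left: {0,2,3,4,6,7,8,9,10}→4  {1,3,4,5,6,7,8,9,10}→24  {2,3,4,5,6,7,8,9,10}→16
  placing 0:c first → 40 extensions
  placing 1:y first → 20 extensions
total linear extensions = 60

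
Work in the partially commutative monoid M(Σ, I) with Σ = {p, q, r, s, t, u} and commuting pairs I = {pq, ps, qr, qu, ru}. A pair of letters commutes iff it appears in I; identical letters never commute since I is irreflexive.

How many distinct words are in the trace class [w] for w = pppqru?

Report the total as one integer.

12

drop 0:p onto floor
drop 1:p onto {0:p}
drop 2:p onto {1:p}
drop 3:q onto floor
drop 4:r onto {2:p}
drop 5:u onto {2:p}
ground layer = {0:p, 3:q}
drop-orders for the pieces not yet dropped (sum over which currently-grounded one goes next):
  1 to go: {3} 1  {4} 1  {5} 1
  2 to go: {3,4} 2  {3,5} 2  {4,5} 2
  3 to go: {2,4,5} 2  {3,4,5} 6
  4 to go: {1,2,4,5} 2  {2,3,4,5} 8
  if 0:p drops first: 10 orders
  if 3:q drops first: 2 orders
heap linearizations: 12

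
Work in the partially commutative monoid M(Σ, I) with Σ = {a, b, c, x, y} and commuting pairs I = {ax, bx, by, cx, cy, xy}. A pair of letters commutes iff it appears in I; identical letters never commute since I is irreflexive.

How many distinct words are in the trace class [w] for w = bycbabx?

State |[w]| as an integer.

28

0(b) covers ∅
1(y) covers ∅
2(c) covers 0:b
3(b) covers 2:c
4(a) covers 1:y, 3:b
5(b) covers 4:a
6(x) covers ∅
floor of heap: 0:b, 1:y, 6:x
completions by unplaced set U, small U first (add the entries for U minus each lowest piece of U):
  |U|=1: {5}:1  {6}:1
  |U|=2: {4,5}:1  {5,6}:2
  |U|=3: {1,4,5}:1  {3,4,5}:1  {4,5,6}:3
  |U|=4: {1,3,4,5}:2  {1,4,5,6}:4  {2,3,4,5}:1  {3,4,5,6}:4
  |U|=5: {0,2,3,4,5}:1  {1,2,3,4,5}:3  {1,3,4,5,6}:10  {2,3,4,5,6}:5
  start at 0(b): 18
  start at 1(y): 6
  start at 6(x): 4
sum over floor = 28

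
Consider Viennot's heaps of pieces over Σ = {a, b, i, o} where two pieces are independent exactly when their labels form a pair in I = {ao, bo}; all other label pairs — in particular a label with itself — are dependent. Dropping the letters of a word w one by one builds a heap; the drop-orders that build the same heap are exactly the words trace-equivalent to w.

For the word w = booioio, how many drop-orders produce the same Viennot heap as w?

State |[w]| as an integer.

3

drop 0:b onto floor
drop 1:o onto floor
drop 2:o onto {1:o}
drop 3:i onto {0:b, 2:o}
drop 4:o onto {3:i}
drop 5:i onto {4:o}
drop 6:o onto {5:i}
ground layer = {0:b, 1:o}
drop-orders for the pieces not yet dropped (sum over which currently-grounded one goes next):
  1 to go: {6} 1
  2 to go: {5,6} 1
  3 to go: {4,5,6} 1
  4 to go: {3,4,5,6} 1
  5 to go: {0,3,4,5,6} 1  {2,3,4,5,6} 1
  if 0:b drops first: 1 orders
  if 1:o drops first: 2 orders
heap linearizations: 3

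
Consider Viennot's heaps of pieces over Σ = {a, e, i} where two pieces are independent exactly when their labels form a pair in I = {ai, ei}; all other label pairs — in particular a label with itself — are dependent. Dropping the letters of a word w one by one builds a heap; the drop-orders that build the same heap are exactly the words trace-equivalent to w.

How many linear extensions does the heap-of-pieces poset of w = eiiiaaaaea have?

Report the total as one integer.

120

#0=e has no predecessor
#1=i has no predecessor
#2=i depends on [1:i]
#3=i depends on [2:i]
#4=a depends on [0:e]
#5=a depends on [4:a]
#6=a depends on [5:a]
#7=a depends on [6:a]
#8=e depends on [7:a]
#9=a depends on [8:e]
sources: [0:e, 1:i]
N(rest) = Σ N(rest − s) over sources s of rest; N(one piece) = 1:
  size 1 → [3]=1  [9]=1
  size 2 → [2,3]=1  [3,9]=2  [8,9]=1
  size 3 → [1,2,3]=1  [2,3,9]=3  [3,8,9]=3  [7,8,9]=1
  size 4 → [1,2,3,9]=4  [2,3,8,9]=6  [3,7,8,9]=4  [6,7,8,9]=1
  size 5 → [1,2,3,8,9]=10  [2,3,7,8,9]=10  [3,6,7,8,9]=5  [5,6,7,8,9]=1
  size 6 → [1,2,3,7,8,9]=20  [2,3,6,7,8,9]=15  [3,5,6,7,8,9]=6  [4,5,6,7,8,9]=1
  size 7 → [0,4,5,6,7,8,9]=1  [1,2,3,6,7,8,9]=35  [2,3,5,6,7,8,9]=21  [3,4,5,6,7,8,9]=7
  size 8 → [0,3,4,5,6,7,8,9]=8  [1,2,3,5,6,7,8,9]=56  [2,3,4,5,6,7,8,9]=28
  first=0(e) contributes 84
  first=1(i) contributes 36
|[w]| = 120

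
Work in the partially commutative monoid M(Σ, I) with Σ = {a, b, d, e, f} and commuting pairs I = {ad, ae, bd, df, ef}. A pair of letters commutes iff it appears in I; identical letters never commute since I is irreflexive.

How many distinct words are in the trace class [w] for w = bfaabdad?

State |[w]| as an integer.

28

#0=b has no predecessor
#1=f depends on [0:b]
#2=a depends on [1:f]
#3=a depends on [2:a]
#4=b depends on [3:a]
#5=d has no predecessor
#6=a depends on [4:b]
#7=d depends on [5:d]
sources: [0:b, 5:d]
N(rest) = Σ N(rest − s) over sources s of rest; N(one piece) = 1:
  size 1 → [6]=1  [7]=1
  size 2 → [4,6]=1  [5,7]=1  [6,7]=2
  size 3 → [3,4,6]=1  [4,6,7]=3  [5,6,7]=3
  size 4 → [2,3,4,6]=1  [3,4,6,7]=4  [4,5,6,7]=6
  size 5 → [1,2,3,4,6]=1  [2,3,4,6,7]=5  [3,4,5,6,7]=10
  size 6 → [0,1,2,3,4,6]=1  [1,2,3,4,6,7]=6  [2,3,4,5,6,7]=15
  first=0(b) contributes 21
  first=5(d) contributes 7
|[w]| = 28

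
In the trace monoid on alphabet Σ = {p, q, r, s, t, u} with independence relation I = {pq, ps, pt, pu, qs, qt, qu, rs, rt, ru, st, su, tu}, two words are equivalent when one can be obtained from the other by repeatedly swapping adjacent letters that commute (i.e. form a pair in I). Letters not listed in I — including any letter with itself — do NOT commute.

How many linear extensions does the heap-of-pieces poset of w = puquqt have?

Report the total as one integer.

180

drop 0:p onto floor
drop 1:u onto floor
drop 2:q onto floor
drop 3:u onto {1:u}
drop 4:q onto {2:q}
drop 5:t onto floor
ground layer = {0:p, 1:u, 2:q, 5:t}
drop-orders for the pieces not yet dropped (sum over which currently-grounded one goes next):
  1 to go: {0} 1  {3} 1  {4} 1  {5} 1
  2 to go: {0,3} 2  {0,4} 2  {0,5} 2  {1,3} 1  {2,4} 1  {3,4} 2  {3,5} 2  {4,5} 2
  3 to go: {0,1,3} 3  {0,2,4} 3  {0,3,4} 6  {0,3,5} 6  {0,4,5} 6  {1,3,4} 3  {1,3,5} 3  {2,3,4} 3  {2,4,5} 3  {3,4,5} 6
  4 to go: {0,1,3,4} 12  {0,1,3,5} 12  {0,2,3,4} 12  {0,2,4,5} 12  {0,3,4,5} 24  {1,2,3,4} 6  {1,3,4,5} 12  {2,3,4,5} 12
  if 0:p drops first: 30 orders
  if 1:u drops first: 60 orders
  if 2:q drops first: 60 orders
  if 5:t drops first: 30 orders
heap linearizations: 180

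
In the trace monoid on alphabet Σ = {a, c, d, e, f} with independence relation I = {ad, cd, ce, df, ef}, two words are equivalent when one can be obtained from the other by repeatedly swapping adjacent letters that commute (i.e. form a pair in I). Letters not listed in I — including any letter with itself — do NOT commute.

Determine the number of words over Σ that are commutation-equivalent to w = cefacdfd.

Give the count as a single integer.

46

drop 0:c onto floor
drop 1:e onto floor
drop 2:f onto {0:c}
drop 3:a onto {1:e, 2:f}
drop 4:c onto {3:a}
drop 5:d onto {1:e}
drop 6:f onto {4:c}
drop 7:d onto {5:d}
ground layer = {0:c, 1:e}
drop-orders for the pieces not yet dropped (sum over which currently-grounded one goes next):
  1 to go: {6} 1  {7} 1
  2 to go: {4,6} 1  {5,7} 1  {6,7} 2
  3 to go: {3,4,6} 1  {4,6,7} 3  {5,6,7} 3
  4 to go: {2,3,4,6} 1  {3,4,6,7} 4  {4,5,6,7} 6
  5 to go: {0,2,3,4,6} 1  {2,3,4,6,7} 5  {3,4,5,6,7} 10
  6 to go: {0,2,3,4,6,7} 6  {1,3,4,5,6,7} 10  {2,3,4,5,6,7} 15
  if 0:c drops first: 25 orders
  if 1:e drops first: 21 orders
heap linearizations: 46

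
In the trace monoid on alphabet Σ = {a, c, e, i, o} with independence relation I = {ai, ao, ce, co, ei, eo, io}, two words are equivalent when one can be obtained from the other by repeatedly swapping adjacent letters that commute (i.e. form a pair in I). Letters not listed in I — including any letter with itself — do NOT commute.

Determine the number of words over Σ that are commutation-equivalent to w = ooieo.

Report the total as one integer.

#0=o has no predecessor
#1=o depends on [0:o]
#2=i has no predecessor
#3=e has no predecessor
#4=o depends on [1:o]
sources: [0:o, 2:i, 3:e]
N(rest) = Σ N(rest − s) over sources s of rest; N(one piece) = 1:
  size 1 → [2]=1  [3]=1  [4]=1
  size 2 → [1,4]=1  [2,3]=2  [2,4]=2  [3,4]=2
  size 3 → [0,1,4]=1  [1,2,4]=3  [1,3,4]=3  [2,3,4]=6
  first=0(o) contributes 12
  first=2(i) contributes 4
  first=3(e) contributes 4
|[w]| = 20

20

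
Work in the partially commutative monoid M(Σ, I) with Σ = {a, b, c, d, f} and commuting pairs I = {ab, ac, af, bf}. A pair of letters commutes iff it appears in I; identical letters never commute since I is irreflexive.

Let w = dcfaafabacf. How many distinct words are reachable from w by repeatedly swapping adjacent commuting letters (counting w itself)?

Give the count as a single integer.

drop 0:d onto floor
drop 1:c onto {0:d}
drop 2:f onto {1:c}
drop 3:a onto {0:d}
drop 4:a onto {3:a}
drop 5:f onto {2:f}
drop 6:a onto {4:a}
drop 7:b onto {1:c}
drop 8:a onto {6:a}
drop 9:c onto {5:f, 7:b}
drop 10:f onto {9:c}
ground layer = {0:d}
drop-orders for the pieces not yet dropped (sum over which currently-grounded one goes next):
  1 to go: {8} 1  {10} 1
  2 to go: {6,8} 1  {8,10} 2  {9,10} 1
  3 to go: {4,6,8} 1  {5,9,10} 1  {6,8,10} 3  {7,9,10} 1  {8,9,10} 3
  4 to go: {2,5,9,10} 1  {3,4,6,8} 1  {4,6,8,10} 4  {5,7,9,10} 2  {5,8,9,10} 4  {6,8,9,10} 6  {7,8,9,10} 4
  5 to go: {2,5,7,9,10} 3  {2,5,8,9,10} 5  {3,4,6,8,10} 5  {4,6,8,9,10} 10  {5,6,8,9,10} 10  {5,7,8,9,10} 10  {6,7,8,9,10} 10
  6 to go: {1,2,5,7,9,10} 3  {2,5,6,8,9,10} 15  {2,5,7,8,9,10} 18  {3,4,6,8,9,10} 15  {4,5,6,8,9,10} 20  {4,6,7,8,9,10} 20  {5,6,7,8,9,10} 30
  7 to go: {1,2,5,7,8,9,10} 21  {2,4,5,6,8,9,10} 35  {2,5,6,7,8,9,10} 63  {3,4,5,6,8,9,10} 35  {3,4,6,7,8,9,10} 35  {4,5,6,7,8,9,10} 70
  8 to go: {1,2,5,6,7,8,9,10} 84  {2,3,4,5,6,8,9,10} 70  {2,4,5,6,7,8,9,10} 168  {3,4,5,6,7,8,9,10} 140
  9 to go: {1,2,4,5,6,7,8,9,10} 252  {2,3,4,5,6,7,8,9,10} 378
  if 0:d drops first: 630 orders

630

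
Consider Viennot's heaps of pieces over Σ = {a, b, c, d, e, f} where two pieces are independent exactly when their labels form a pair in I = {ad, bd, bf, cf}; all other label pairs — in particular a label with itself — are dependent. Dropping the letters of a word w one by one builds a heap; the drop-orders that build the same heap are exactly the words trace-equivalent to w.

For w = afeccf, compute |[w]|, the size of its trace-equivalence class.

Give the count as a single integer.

#0=a has no predecessor
#1=f depends on [0:a]
#2=e depends on [1:f]
#3=c depends on [2:e]
#4=c depends on [3:c]
#5=f depends on [2:e]
sources: [0:a]
N(rest) = Σ N(rest − s) over sources s of rest; N(one piece) = 1:
  size 1 → [4]=1  [5]=1
  size 2 → [3,4]=1  [4,5]=2
  size 3 → [3,4,5]=3
  size 4 → [2,3,4,5]=3
  first=0(a) contributes 3

3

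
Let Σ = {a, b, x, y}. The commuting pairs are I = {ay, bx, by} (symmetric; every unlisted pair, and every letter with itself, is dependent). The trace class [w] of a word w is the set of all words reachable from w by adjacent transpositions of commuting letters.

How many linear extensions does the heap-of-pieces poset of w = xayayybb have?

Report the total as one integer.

35

0(x) covers ∅
1(a) covers 0:x
2(y) covers 0:x
3(a) covers 1:a
4(y) covers 2:y
5(y) covers 4:y
6(b) covers 3:a
7(b) covers 6:b
floor of heap: 0:x
completions by unplaced set U, small U first (add the entries for U minus each lowest piece of U):
  |U|=1: {5}:1  {7}:1
  |U|=2: {4,5}:1  {5,7}:2  {6,7}:1
  |U|=3: {2,4,5}:1  {3,6,7}:1  {4,5,7}:3  {5,6,7}:3
  |U|=4: {1,3,6,7}:1  {2,4,5,7}:4  {3,5,6,7}:4  {4,5,6,7}:6
  |U|=5: {1,3,5,6,7}:5  {2,4,5,6,7}:10  {3,4,5,6,7}:10
  |U|=6: {1,3,4,5,6,7}:15  {2,3,4,5,6,7}:20
  start at 0(x): 35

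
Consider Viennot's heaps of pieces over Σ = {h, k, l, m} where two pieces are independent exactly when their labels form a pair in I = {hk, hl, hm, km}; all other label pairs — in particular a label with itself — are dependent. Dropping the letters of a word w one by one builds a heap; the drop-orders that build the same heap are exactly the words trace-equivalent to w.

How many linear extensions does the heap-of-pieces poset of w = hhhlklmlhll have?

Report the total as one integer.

330

0(h) covers ∅
1(h) covers 0:h
2(h) covers 1:h
3(l) covers ∅
4(k) covers 3:l
5(l) covers 4:k
6(m) covers 5:l
7(l) covers 6:m
8(h) covers 2:h
9(l) covers 7:l
10(l) covers 9:l
floor of heap: 0:h, 3:l
completions by unplaced set U, small U first (add the entries for U minus each lowest piece of U):
  |U|=1: {8}:1  {10}:1
  |U|=2: {2,8}:1  {8,10}:2  {9,10}:1
  |U|=3: {1,2,8}:1  {2,8,10}:3  {7,9,10}:1  {8,9,10}:3
  |U|=4: {0,1,2,8}:1  {1,2,8,10}:4  {2,8,9,10}:6  {6,7,9,10}:1  {7,8,9,10}:4
  |U|=5: {0,1,2,8,10}:5  {1,2,8,9,10}:10  {2,7,8,9,10}:10  {5,6,7,9,10}:1  {6,7,8,9,10}:5
  |U|=6: {0,1,2,8,9,10}:15  {1,2,7,8,9,10}:20  {2,6,7,8,9,10}:15  {4,5,6,7,9,10}:1  {5,6,7,8,9,10}:6
  |U|=7: {0,1,2,7,8,9,10}:35  {1,2,6,7,8,9,10}:35  {2,5,6,7,8,9,10}:21  {3,4,5,6,7,9,10}:1  {4,5,6,7,8,9,10}:7
  |U|=8: {0,1,2,6,7,8,9,10}:70  {1,2,5,6,7,8,9,10}:56  {2,4,5,6,7,8,9,10}:28  {3,4,5,6,7,8,9,10}:8
  |U|=9: {0,1,2,5,6,7,8,9,10}:126  {1,2,4,5,6,7,8,9,10}:84  {2,3,4,5,6,7,8,9,10}:36
  start at 0(h): 120
  start at 3(l): 210
sum over floor = 330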